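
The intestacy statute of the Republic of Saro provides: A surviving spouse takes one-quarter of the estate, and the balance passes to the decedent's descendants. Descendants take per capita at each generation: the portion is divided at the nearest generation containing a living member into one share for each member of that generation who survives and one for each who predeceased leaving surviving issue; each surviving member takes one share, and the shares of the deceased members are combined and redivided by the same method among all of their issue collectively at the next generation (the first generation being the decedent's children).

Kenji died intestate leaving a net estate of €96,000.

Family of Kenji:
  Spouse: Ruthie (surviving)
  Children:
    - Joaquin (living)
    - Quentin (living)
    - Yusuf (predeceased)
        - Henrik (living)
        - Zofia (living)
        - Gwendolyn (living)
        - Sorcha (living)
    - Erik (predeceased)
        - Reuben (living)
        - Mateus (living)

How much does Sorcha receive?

Ruthie takes one-quarter of €96,000 = €24,000. The remaining €72,000 passes to the descendants.
The descendants' portion (€72,000) is divided at the children's generation into 4 shares of €18,000. Joaquin and Quentin each take €18,000. The 2 shares of the deceased (Yusuf and Erik) are combined into a pool of €36,000.
That pool (€36,000) is divided at the grandchildren's generation equally among Henrik, Zofia, Gwendolyn, Sorcha, Reuben, and Mateus: €6,000 each.

Sorcha receives €6,000.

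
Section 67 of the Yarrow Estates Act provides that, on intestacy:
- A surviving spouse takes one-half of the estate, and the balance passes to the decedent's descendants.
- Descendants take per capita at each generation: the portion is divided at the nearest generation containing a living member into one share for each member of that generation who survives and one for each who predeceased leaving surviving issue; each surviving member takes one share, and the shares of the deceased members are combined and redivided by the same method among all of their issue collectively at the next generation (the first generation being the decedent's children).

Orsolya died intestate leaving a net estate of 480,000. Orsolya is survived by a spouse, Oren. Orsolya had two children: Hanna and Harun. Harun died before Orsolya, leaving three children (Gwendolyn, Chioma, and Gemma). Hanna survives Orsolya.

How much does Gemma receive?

Gemma receives 40,000.

Oren takes one-half of 480,000 = 240,000. The remaining 240,000 passes to the descendants.
The descendants' portion (240,000) is divided at the children's generation into 2 shares of 120,000. Hanna takes 120,000. The remaining share for the deceased Harun (120,000) is carried to the next generation.
That pool (120,000) is divided at the grandchildren's generation equally among Gwendolyn, Chioma, and Gemma: 40,000 each.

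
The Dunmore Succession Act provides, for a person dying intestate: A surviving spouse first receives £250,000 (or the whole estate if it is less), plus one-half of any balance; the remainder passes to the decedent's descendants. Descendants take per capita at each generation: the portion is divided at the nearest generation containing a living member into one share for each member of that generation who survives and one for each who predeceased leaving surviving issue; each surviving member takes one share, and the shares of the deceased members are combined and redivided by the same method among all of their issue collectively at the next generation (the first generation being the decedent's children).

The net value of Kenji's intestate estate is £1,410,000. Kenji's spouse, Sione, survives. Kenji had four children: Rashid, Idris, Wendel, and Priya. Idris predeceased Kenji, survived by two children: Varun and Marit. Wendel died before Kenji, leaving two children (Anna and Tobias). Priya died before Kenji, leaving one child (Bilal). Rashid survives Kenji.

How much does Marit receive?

Marit receives £87,000.

Sione first takes £250,000, leaving a balance of £1,160,000. Sione then takes one-half of the balance (£580,000), for a total of £830,000. The remaining £580,000 passes to the descendants.
The descendants' portion (£580,000) is divided at the children's generation into 4 shares of £145,000. Rashid takes £145,000. The 3 shares of the deceased (Idris, Wendel, and Priya) are combined into a pool of £435,000.
That pool (£435,000) is divided at the grandchildren's generation equally among Varun, Marit, Anna, Tobias, and Bilal: £87,000 each.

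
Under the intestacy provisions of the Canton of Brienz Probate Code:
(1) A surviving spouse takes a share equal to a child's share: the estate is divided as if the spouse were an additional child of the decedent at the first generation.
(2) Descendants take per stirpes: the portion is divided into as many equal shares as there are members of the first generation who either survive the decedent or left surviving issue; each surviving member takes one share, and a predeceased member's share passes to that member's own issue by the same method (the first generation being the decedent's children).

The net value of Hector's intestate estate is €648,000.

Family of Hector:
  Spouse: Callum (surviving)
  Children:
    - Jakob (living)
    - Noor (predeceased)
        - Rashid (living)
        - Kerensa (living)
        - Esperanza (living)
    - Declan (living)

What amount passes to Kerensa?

Kerensa receives €54,000.

The spouse counts as an additional share at the children's level, so there are 4 primary shares of €162,000. Callum takes one such share (€162,000).
The children's combined portion (€486,000) is divided into 3 shares of €162,000: Jakob and Declan each take €162,000; Noor's €162,000 share passes to Noor's issue.
Noor's share (€162,000) is divided into 3 shares of €54,000: Rashid, Kerensa, and Esperanza each take €54,000.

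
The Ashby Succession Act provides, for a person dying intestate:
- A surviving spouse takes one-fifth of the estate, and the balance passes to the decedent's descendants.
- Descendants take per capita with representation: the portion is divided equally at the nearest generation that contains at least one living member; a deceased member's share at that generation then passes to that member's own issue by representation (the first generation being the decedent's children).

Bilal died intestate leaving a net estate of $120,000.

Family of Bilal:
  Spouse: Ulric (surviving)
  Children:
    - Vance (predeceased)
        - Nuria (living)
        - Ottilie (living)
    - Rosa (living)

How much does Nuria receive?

Ulric takes one-fifth of $120,000 = $24,000. The remaining $96,000 passes to the descendants.
The descendants' portion ($96,000) is divided into 2 shares of $48,000: Rosa takes $48,000; Vance's $48,000 share passes to Vance's issue.
Vance's share ($48,000) is divided into 2 shares of $24,000: Nuria and Ottilie each take $24,000.

Nuria receives $24,000.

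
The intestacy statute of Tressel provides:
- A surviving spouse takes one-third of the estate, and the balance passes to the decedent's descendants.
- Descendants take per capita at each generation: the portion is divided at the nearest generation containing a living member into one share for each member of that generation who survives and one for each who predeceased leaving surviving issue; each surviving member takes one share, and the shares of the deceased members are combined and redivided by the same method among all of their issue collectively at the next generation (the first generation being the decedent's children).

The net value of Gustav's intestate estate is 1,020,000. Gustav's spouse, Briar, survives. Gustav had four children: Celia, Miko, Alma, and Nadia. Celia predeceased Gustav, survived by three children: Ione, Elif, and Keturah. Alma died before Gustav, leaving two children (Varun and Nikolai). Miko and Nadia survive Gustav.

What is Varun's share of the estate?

Varun receives 68,000.

Briar takes one-third of 1,020,000 = 340,000. The remaining 680,000 passes to the descendants.
The descendants' portion (680,000) is divided at the children's generation into 4 shares of 170,000. Miko and Nadia each take 170,000. The 2 shares of the deceased (Celia and Alma) are combined into a pool of 340,000.
That pool (340,000) is divided at the grandchildren's generation equally among Ione, Elif, Keturah, Varun, and Nikolai: 68,000 each.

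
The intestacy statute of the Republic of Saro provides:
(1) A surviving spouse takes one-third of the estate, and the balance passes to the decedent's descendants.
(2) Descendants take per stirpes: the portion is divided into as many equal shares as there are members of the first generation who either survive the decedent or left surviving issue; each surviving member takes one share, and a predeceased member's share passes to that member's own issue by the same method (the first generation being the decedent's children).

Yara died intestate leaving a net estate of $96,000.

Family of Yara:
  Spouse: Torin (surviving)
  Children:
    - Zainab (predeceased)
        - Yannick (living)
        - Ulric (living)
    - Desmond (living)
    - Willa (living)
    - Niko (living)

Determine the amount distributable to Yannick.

Torin takes one-third of $96,000 = $32,000. The remaining $64,000 passes to the descendants.
The descendants' portion ($64,000) is divided into 4 shares of $16,000: Desmond, Willa, and Niko each take $16,000; Zainab's $16,000 share passes to Zainab's issue.
Zainab's share ($16,000) is divided into 2 shares of $8,000: Yannick and Ulric each take $8,000.

Yannick receives $8,000.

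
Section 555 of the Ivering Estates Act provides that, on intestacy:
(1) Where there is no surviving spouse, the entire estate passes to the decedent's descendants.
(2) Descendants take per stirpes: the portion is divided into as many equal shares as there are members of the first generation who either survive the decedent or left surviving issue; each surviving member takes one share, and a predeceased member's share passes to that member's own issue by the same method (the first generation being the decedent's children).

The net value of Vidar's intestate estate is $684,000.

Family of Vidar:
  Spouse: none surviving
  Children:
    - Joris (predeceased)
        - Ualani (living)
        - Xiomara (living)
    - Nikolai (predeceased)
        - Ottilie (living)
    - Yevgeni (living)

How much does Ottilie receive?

Ottilie receives $228,000.

The entire $684,000 passes to the descendants.
That amount ($684,000) is divided into 3 shares of $228,000: Yevgeni takes $228,000; Joris's $228,000 share passes to Joris's issue; Nikolai's $228,000 share passes to Nikolai's issue.
Joris's share ($228,000) is divided into 2 shares of $114,000: Ualani and Xiomara each take $114,000.
Nikolai's share ($228,000) passes entirely to Ottilie.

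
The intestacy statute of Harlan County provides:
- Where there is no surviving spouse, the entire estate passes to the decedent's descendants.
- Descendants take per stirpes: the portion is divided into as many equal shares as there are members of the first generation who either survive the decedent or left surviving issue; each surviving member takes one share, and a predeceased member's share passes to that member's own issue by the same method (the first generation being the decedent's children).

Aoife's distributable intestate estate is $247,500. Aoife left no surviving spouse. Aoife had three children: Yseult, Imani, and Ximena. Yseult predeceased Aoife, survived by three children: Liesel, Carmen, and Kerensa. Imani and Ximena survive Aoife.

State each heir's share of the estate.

The entire $247,500 passes to the descendants.
That amount ($247,500) is divided into 3 shares of $82,500: Imani and Ximena each take $82,500; Yseult's $82,500 share passes to Yseult's issue.
Yseult's share ($82,500) is divided into 3 shares of $27,500: Liesel, Carmen, and Kerensa each take $27,500.

Liesel: $27,500; Carmen: $27,500; Kerensa: $27,500; Imani: $82,500; Ximena: $82,500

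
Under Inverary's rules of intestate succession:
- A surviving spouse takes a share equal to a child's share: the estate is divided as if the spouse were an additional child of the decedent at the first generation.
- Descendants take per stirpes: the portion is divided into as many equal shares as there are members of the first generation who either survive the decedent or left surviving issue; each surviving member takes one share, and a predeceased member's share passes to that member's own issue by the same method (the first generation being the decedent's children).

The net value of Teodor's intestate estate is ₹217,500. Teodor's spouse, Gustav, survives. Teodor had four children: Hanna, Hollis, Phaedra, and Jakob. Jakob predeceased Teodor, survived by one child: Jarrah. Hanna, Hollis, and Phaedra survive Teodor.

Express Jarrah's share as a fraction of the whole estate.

The spouse counts as an additional share at the children's level, so there are 5 primary shares of ₹43,500. Gustav takes one such share (₹43,500).
The children's combined portion (₹174,000) is divided into 4 shares of ₹43,500: Hanna, Hollis, and Phaedra each take ₹43,500; Jakob's ₹43,500 share passes to Jakob's issue.
Jakob's share (₹43,500) passes entirely to Jarrah.

Jarrah receives 1/5 of the estate.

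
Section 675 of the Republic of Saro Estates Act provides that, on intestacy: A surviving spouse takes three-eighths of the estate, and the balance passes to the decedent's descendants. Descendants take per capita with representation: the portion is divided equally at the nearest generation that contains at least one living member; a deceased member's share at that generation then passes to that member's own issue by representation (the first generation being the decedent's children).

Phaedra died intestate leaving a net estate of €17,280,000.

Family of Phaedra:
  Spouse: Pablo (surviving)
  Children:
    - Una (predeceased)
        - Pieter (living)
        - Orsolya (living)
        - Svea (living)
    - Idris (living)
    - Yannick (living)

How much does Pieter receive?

Pablo takes three-eighths of €17,280,000 = €6,480,000. The remaining €10,800,000 passes to the descendants.
The descendants' portion (€10,800,000) is divided into 3 shares of €3,600,000: Idris and Yannick each take €3,600,000; Una's €3,600,000 share passes to Una's issue.
Una's share (€3,600,000) is divided into 3 shares of €1,200,000: Pieter, Orsolya, and Svea each take €1,200,000.

Pieter receives €1,200,000.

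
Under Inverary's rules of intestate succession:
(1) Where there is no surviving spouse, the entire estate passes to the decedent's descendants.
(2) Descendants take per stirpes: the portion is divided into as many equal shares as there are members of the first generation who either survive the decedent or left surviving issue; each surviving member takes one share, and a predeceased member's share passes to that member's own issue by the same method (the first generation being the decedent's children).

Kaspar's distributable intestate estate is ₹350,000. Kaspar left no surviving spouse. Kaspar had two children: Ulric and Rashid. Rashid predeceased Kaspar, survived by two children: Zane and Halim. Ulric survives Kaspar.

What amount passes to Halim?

Halim receives ₹87,500.

The entire ₹350,000 passes to the descendants.
That amount (₹350,000) is divided into 2 shares of ₹175,000: Ulric takes ₹175,000; Rashid's ₹175,000 share passes to Rashid's issue.
Rashid's share (₹175,000) is divided into 2 shares of ₹87,500: Zane and Halim each take ₹87,500.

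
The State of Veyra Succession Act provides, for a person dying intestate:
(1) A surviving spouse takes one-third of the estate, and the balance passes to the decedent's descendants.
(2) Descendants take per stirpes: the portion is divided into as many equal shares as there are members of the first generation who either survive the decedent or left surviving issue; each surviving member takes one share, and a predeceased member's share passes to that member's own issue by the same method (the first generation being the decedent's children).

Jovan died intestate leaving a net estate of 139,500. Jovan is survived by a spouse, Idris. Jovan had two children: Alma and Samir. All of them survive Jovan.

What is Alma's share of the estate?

Idris takes one-third of 139,500 = 46,500. The remaining 93,000 passes to the descendants.
The descendants' portion (93,000) is divided into 2 shares of 46,500: Alma and Samir each take 46,500.

Alma receives 46,500.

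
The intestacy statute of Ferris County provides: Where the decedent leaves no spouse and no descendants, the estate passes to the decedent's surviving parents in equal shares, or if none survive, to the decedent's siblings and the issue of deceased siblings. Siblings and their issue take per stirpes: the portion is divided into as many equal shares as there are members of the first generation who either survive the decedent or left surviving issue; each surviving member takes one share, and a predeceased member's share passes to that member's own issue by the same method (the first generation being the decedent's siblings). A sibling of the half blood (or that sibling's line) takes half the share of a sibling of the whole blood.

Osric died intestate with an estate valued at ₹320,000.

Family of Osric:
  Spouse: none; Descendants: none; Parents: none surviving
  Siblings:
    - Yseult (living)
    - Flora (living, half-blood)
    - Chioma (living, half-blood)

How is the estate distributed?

The entire ₹320,000 passes to the siblings and their issue.
Counting each half-blood sibling's line as half a unit, there are 2 units in ₹320,000, so one unit is ₹160,000. Whole-blood lines (Yseult) take ₹160,000 each; half-blood lines (Flora and Chioma) take ₹80,000 each.

Yseult: ₹160,000; Flora: ₹80,000; Chioma: ₹80,000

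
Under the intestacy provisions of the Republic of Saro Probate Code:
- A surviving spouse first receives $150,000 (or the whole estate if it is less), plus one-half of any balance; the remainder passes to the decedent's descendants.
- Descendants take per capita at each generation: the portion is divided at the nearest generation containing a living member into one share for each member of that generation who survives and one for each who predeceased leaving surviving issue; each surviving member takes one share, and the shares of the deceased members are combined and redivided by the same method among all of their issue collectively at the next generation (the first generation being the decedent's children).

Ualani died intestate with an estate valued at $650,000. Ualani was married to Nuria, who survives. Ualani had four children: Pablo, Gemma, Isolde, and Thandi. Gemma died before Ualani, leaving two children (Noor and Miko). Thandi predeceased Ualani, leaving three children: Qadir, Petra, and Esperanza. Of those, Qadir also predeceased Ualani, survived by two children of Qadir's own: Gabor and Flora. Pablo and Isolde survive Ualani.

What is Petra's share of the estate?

Petra receives $25,000.

Nuria first takes $150,000, leaving a balance of $500,000. Nuria then takes one-half of the balance ($250,000), for a total of $400,000. The remaining $250,000 passes to the descendants.
The descendants' portion ($250,000) is divided at the children's generation into 4 shares of $62,500. Pablo and Isolde each take $62,500. The 2 shares of the deceased (Gemma and Thandi) are combined into a pool of $125,000.
That pool ($125,000) is divided at the grandchildren's generation into 5 shares of $25,000. Noor, Miko, Petra, and Esperanza each take $25,000. The remaining share for the deceased Qadir ($25,000) is carried to the next generation.
That pool ($25,000) is divided at the great-grandchildren's generation equally among Gabor and Flora: $12,500 each.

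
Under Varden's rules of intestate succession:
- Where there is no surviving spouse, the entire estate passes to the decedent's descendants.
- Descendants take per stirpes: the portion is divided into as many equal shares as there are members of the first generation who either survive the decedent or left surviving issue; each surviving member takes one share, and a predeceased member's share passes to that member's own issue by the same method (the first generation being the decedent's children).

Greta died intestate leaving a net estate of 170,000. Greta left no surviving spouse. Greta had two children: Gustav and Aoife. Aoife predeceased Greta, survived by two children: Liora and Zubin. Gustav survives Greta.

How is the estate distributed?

Gustav: 85,000; Liora: 42,500; Zubin: 42,500

The entire 170,000 passes to the descendants.
That amount (170,000) is divided into 2 shares of 85,000: Gustav takes 85,000; Aoife's 85,000 share passes to Aoife's issue.
Aoife's share (85,000) is divided into 2 shares of 42,500: Liora and Zubin each take 42,500.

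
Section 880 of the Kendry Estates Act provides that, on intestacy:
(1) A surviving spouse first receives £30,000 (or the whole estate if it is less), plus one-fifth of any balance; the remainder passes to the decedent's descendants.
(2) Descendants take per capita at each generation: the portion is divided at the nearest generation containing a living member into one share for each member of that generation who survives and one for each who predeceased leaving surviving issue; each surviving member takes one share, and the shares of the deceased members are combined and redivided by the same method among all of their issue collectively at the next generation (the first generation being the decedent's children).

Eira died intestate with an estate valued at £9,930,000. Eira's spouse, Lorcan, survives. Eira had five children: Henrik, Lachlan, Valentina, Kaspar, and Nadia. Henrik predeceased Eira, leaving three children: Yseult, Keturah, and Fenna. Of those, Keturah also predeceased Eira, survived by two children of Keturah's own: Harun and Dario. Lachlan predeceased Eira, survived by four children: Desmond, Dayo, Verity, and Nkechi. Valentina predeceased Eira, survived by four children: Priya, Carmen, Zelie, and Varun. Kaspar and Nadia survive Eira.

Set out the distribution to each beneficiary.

Lorcan first takes £30,000, leaving a balance of £9,900,000. Lorcan then takes one-fifth of the balance (£1,980,000), for a total of £2,010,000. The remaining £7,920,000 passes to the descendants.
The descendants' portion (£7,920,000) is divided at the children's generation into 5 shares of £1,584,000. Kaspar and Nadia each take £1,584,000. The 3 shares of the deceased (Henrik, Lachlan, and Valentina) are combined into a pool of £4,752,000.
That pool (£4,752,000) is divided at the grandchildren's generation into 11 shares of £432,000. Yseult, Fenna, Desmond, Dayo, Verity, Nkechi, Priya, Carmen, Zelie, and Varun each take £432,000. The remaining share for the deceased Keturah (£432,000) is carried to the next generation.
That pool (£432,000) is divided at the great-grandchildren's generation equally among Harun and Dario: £216,000 each.

Lorcan: £2,010,000; Yseult: £432,000; Harun: £216,000; Dario: £216,000; Fenna: £432,000; Desmond: £432,000; Dayo: £432,000; Verity: £432,000; Nkechi: £432,000; Priya: £432,000; Carmen: £432,000; Zelie: £432,000; Varun: £432,000; Kaspar: £1,584,000; Nadia: £1,584,000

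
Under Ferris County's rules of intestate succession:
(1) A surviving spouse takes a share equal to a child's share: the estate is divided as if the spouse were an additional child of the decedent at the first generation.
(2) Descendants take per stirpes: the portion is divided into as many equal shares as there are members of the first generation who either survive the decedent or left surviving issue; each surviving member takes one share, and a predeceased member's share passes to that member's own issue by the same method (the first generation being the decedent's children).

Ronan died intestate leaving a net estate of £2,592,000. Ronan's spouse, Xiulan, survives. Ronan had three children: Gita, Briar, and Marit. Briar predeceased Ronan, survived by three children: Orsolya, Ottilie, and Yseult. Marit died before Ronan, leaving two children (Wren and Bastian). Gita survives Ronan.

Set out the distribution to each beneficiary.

Xiulan: £648,000; Gita: £648,000; Orsolya: £216,000; Ottilie: £216,000; Yseult: £216,000; Wren: £324,000; Bastian: £324,000

The spouse counts as an additional share at the children's level, so there are 4 primary shares of £648,000. Xiulan takes one such share (£648,000).
The children's combined portion (£1,944,000) is divided into 3 shares of £648,000: Gita takes £648,000; Briar's £648,000 share passes to Briar's issue; Marit's £648,000 share passes to Marit's issue.
Briar's share (£648,000) is divided into 3 shares of £216,000: Orsolya, Ottilie, and Yseult each take £216,000.
Marit's share (£648,000) is divided into 2 shares of £324,000: Wren and Bastian each take £324,000.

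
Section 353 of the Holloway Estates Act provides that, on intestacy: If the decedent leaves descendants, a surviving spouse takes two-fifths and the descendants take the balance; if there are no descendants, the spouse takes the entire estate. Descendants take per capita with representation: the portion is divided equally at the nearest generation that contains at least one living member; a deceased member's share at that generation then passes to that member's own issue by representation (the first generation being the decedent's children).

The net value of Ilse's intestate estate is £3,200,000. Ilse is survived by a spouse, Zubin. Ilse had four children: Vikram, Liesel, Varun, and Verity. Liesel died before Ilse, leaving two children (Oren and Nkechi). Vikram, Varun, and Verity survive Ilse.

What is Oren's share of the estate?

Oren receives £240,000.

Zubin takes two-fifths of £3,200,000 = £1,280,000. The remaining £1,920,000 passes to the descendants.
The descendants' portion (£1,920,000) is divided into 4 shares of £480,000: Vikram, Varun, and Verity each take £480,000; Liesel's £480,000 share passes to Liesel's issue.
Liesel's share (£480,000) is divided into 2 shares of £240,000: Oren and Nkechi each take £240,000.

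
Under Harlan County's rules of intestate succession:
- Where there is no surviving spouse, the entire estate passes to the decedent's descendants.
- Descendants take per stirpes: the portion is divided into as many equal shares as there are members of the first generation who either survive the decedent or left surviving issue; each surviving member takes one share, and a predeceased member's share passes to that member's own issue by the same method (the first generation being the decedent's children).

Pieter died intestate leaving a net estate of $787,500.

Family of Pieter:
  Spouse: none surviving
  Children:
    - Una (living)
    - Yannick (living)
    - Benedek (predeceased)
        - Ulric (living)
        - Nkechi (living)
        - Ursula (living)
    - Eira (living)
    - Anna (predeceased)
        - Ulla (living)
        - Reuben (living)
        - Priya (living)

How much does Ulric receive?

The entire $787,500 passes to the descendants.
That amount ($787,500) is divided into 5 shares of $157,500: Una, Yannick, and Eira each take $157,500; Benedek's $157,500 share passes to Benedek's issue; Anna's $157,500 share passes to Anna's issue.
Benedek's share ($157,500) is divided into 3 shares of $52,500: Ulric, Nkechi, and Ursula each take $52,500.
Anna's share ($157,500) is divided into 3 shares of $52,500: Ulla, Reuben, and Priya each take $52,500.

Ulric receives $52,500.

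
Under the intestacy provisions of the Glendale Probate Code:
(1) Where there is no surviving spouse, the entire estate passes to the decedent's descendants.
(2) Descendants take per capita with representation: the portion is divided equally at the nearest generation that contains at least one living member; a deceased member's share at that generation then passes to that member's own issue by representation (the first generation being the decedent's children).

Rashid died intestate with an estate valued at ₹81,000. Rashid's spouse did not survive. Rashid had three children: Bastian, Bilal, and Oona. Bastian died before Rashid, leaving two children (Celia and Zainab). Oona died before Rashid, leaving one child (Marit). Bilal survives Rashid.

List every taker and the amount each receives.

The entire ₹81,000 passes to the descendants.
That amount (₹81,000) is divided into 3 shares of ₹27,000: Bilal takes ₹27,000; Bastian's ₹27,000 share passes to Bastian's issue; Oona's ₹27,000 share passes to Oona's issue.
Bastian's share (₹27,000) is divided into 2 shares of ₹13,500: Celia and Zainab each take ₹13,500.
Oona's share (₹27,000) passes entirely to Marit.

Celia: ₹13,500; Zainab: ₹13,500; Bilal: ₹27,000; Marit: ₹27,000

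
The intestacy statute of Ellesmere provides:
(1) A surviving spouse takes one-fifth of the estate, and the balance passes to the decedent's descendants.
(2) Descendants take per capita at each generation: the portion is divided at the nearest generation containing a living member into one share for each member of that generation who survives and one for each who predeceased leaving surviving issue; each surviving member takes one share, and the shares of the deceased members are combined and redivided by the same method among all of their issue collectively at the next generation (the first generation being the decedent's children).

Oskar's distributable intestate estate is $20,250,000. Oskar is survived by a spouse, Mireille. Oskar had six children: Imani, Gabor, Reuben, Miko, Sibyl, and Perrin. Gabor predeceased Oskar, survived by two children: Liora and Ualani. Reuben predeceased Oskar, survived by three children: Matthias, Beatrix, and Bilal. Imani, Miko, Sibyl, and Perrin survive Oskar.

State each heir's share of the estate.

Mireille: $4,050,000; Imani: $2,700,000; Liora: $1,080,000; Ualani: $1,080,000; Matthias: $1,080,000; Beatrix: $1,080,000; Bilal: $1,080,000; Miko: $2,700,000; Sibyl: $2,700,000; Perrin: $2,700,000

Mireille takes one-fifth of $20,250,000 = $4,050,000. The remaining $16,200,000 passes to the descendants.
The descendants' portion ($16,200,000) is divided at the children's generation into 6 shares of $2,700,000. Imani, Miko, Sibyl, and Perrin each take $2,700,000. The 2 shares of the deceased (Gabor and Reuben) are combined into a pool of $5,400,000.
That pool ($5,400,000) is divided at the grandchildren's generation equally among Liora, Ualani, Matthias, Beatrix, and Bilal: $1,080,000 each.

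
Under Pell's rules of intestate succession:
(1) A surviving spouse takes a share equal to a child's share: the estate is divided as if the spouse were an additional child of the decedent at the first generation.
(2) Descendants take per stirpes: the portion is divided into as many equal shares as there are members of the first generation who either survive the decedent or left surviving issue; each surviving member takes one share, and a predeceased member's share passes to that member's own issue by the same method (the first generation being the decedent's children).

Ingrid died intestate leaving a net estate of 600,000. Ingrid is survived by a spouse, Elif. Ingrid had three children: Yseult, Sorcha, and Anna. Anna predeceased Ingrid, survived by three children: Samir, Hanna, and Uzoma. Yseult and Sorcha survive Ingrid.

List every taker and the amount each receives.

The spouse counts as an additional share at the children's level, so there are 4 primary shares of 150,000. Elif takes one such share (150,000).
The children's combined portion (450,000) is divided into 3 shares of 150,000: Yseult and Sorcha each take 150,000; Anna's 150,000 share passes to Anna's issue.
Anna's share (150,000) is divided into 3 shares of 50,000: Samir, Hanna, and Uzoma each take 50,000.

Elif: 150,000; Yseult: 150,000; Sorcha: 150,000; Samir: 50,000; Hanna: 50,000; Uzoma: 50,000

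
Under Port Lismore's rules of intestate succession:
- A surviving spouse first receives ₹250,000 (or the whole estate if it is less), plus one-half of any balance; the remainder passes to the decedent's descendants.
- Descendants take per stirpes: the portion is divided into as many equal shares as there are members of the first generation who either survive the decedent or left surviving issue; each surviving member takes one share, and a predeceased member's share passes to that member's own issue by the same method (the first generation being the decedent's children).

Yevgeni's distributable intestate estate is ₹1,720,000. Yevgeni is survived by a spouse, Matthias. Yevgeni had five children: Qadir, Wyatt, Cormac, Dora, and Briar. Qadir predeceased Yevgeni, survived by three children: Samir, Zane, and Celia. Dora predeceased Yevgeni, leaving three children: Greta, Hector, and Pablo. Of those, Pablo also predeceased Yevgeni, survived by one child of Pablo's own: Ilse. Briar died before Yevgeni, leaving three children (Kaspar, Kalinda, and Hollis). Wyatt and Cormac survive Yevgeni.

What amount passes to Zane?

Zane receives ₹49,000.

Matthias first takes ₹250,000, leaving a balance of ₹1,470,000. Matthias then takes one-half of the balance (₹735,000), for a total of ₹985,000. The remaining ₹735,000 passes to the descendants.
The descendants' portion (₹735,000) is divided into 5 shares of ₹147,000: Wyatt and Cormac each take ₹147,000; Qadir's ₹147,000 share passes to Qadir's issue; Dora's ₹147,000 share passes to Dora's issue; Briar's ₹147,000 share passes to Briar's issue.
Qadir's share (₹147,000) is divided into 3 shares of ₹49,000: Samir, Zane, and Celia each take ₹49,000.
Dora's share (₹147,000) is divided into 3 shares of ₹49,000: Greta and Hector each take ₹49,000; Pablo's ₹49,000 share passes to Pablo's issue.
Pablo's share (₹49,000) passes entirely to Ilse.
Briar's share (₹147,000) is divided into 3 shares of ₹49,000: Kaspar, Kalinda, and Hollis each take ₹49,000.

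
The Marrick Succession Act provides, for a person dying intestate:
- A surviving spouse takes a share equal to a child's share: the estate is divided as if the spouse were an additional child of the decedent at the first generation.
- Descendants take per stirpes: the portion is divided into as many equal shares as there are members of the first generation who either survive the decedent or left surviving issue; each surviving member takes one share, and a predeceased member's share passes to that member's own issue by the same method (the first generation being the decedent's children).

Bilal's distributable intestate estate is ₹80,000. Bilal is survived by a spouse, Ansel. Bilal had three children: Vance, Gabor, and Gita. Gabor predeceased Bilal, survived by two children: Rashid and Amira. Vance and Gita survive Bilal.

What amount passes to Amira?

Amira receives ₹10,000.

The spouse counts as an additional share at the children's level, so there are 4 primary shares of ₹20,000. Ansel takes one such share (₹20,000).
The children's combined portion (₹60,000) is divided into 3 shares of ₹20,000: Vance and Gita each take ₹20,000; Gabor's ₹20,000 share passes to Gabor's issue.
Gabor's share (₹20,000) is divided into 2 shares of ₹10,000: Rashid and Amira each take ₹10,000.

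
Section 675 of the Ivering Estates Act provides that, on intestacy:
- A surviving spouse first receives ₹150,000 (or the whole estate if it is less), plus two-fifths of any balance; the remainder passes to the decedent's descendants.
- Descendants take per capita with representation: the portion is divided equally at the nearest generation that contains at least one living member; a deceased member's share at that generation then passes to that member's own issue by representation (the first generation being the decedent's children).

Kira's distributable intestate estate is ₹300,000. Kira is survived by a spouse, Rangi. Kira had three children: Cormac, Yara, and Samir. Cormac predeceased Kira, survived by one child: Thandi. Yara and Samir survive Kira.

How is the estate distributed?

Rangi first takes ₹150,000, leaving a balance of ₹150,000. Rangi then takes two-fifths of the balance (₹60,000), for a total of ₹210,000. The remaining ₹90,000 passes to the descendants.
The descendants' portion (₹90,000) is divided into 3 shares of ₹30,000: Yara and Samir each take ₹30,000; Cormac's ₹30,000 share passes to Cormac's issue.
Cormac's share (₹30,000) passes entirely to Thandi.

Rangi: ₹210,000; Thandi: ₹30,000; Yara: ₹30,000; Samir: ₹30,000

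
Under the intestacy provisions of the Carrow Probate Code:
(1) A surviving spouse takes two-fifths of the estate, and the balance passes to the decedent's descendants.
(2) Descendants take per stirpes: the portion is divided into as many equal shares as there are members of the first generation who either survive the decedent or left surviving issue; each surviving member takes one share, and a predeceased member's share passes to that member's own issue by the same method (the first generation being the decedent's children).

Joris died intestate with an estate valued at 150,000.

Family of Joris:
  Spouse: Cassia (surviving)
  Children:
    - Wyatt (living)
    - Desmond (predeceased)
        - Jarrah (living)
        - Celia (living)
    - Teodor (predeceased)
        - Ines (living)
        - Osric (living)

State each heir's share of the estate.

Cassia takes two-fifths of 150,000 = 60,000. The remaining 90,000 passes to the descendants.
The descendants' portion (90,000) is divided into 3 shares of 30,000: Wyatt takes 30,000; Desmond's 30,000 share passes to Desmond's issue; Teodor's 30,000 share passes to Teodor's issue.
Desmond's share (30,000) is divided into 2 shares of 15,000: Jarrah and Celia each take 15,000.
Teodor's share (30,000) is divided into 2 shares of 15,000: Ines and Osric each take 15,000.

Cassia: 60,000; Wyatt: 30,000; Jarrah: 15,000; Celia: 15,000; Ines: 15,000; Osric: 15,000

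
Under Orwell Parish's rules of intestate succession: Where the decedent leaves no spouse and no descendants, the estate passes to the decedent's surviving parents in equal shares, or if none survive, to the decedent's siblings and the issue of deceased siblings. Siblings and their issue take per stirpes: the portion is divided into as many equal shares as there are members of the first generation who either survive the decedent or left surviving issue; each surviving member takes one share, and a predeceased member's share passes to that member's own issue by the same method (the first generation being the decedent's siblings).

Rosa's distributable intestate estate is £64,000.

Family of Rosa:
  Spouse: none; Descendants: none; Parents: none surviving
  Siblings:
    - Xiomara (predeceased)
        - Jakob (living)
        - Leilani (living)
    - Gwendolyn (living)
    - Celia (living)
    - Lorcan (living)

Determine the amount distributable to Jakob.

The entire £64,000 passes to the siblings and their issue.
That amount (£64,000) is divided into 4 shares of £16,000: Gwendolyn, Celia, and Lorcan each take £16,000; Xiomara's £16,000 share passes to Xiomara's issue.
Xiomara's share (£16,000) is divided into 2 shares of £8,000: Jakob and Leilani each take £8,000.

Jakob receives £8,000.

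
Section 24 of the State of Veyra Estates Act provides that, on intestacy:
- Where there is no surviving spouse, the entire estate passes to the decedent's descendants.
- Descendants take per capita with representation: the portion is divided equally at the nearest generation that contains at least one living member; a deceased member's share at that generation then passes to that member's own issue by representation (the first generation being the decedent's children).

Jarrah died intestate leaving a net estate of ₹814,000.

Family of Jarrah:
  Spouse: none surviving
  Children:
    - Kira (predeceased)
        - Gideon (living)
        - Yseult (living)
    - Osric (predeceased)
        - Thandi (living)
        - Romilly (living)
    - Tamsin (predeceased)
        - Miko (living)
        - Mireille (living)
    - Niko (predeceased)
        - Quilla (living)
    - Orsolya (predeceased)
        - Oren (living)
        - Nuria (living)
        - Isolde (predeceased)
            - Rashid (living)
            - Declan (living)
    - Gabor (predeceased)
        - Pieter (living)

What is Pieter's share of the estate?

Pieter receives ₹74,000.

The entire ₹814,000 passes to the descendants.
No child survives, so the initial division is made at the grandchildren's generation.
That amount (₹814,000) is divided into 11 shares of ₹74,000: Gideon, Yseult, Thandi, Romilly, Miko, Mireille, Quilla, Oren, Nuria, and Pieter each take ₹74,000; Isolde's ₹74,000 share passes to Isolde's issue.
Isolde's share (₹74,000) is divided into 2 shares of ₹37,000: Rashid and Declan each take ₹37,000.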